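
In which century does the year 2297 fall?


Century = (year - 1) // 100 + 1
= (2297 - 1) // 100 + 1
= 2296 // 100 + 1
= 22 + 1

23rd century


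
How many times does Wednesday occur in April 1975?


April 1975 has 30 days
Anchor: Jan 1, 1975. With p = 1975 - 1 = 1974: (p + p//4 - p//100 + p//400) mod 7 = (1974 + 493 - 19 + 4) mod 7 = 2452 mod 7 = 2 -> Wednesday (Mon=0 ... Sun=6)
Days before April (Jan-Mar): 90; April 1 index = (2 + 90) mod 7 = 1 -> Tuesday
First Wednesday is April 2
Wednesdays: 2, 9, 16, 23, 30

5 Wednesdays


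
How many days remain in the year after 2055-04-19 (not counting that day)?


Day of year: 109 of 365
Remaining = 365 - 109

256 days


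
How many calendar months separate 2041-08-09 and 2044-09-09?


From August 2041 to September 2044
3 years * 12 = 36 months, plus 1 month = 37

37 months


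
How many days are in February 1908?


February 1908 (leap year: yes)

29 days


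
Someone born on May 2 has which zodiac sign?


Date: May 2
Conventional tropical zodiac dates: Taurus from April 20 onward; Gemini starts May 21
May 2 falls within the Taurus range

Taurus


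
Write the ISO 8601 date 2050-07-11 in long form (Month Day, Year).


ISO 2050-07-11 parses as year=2050, month=07, day=11
Month 7 -> July

July 11, 2050


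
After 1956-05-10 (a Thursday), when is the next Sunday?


Current: Thursday
Target: Sunday
Days ahead: 3

Next Sunday: 1956-05-13


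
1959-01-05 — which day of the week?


Date: January 5, 1959
Anchor: Jan 1, 1959. With p = 1959 - 1 = 1958: (p + p//4 - p//100 + p//400) mod 7 = (1958 + 489 - 19 + 4) mod 7 = 2432 mod 7 = 3 -> Thursday (Mon=0 ... Sun=6)
Days into year = 5 - 1 = 4
Weekday index = (3 + 4) mod 7 = 0

Day of the week: Monday


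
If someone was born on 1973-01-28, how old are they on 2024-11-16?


Birth: 1973-01-28
Reference: 2024-11-16
Year difference: 2024 - 1973 = 51

51 years old


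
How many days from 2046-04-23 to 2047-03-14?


From 2046-04-23 to 2047-03-14
2046-04-23: days before April = 31 + 28 + 31 = 90 (2046 is not a leap year); day of year = 90 + 23 = 113
2047-03-14: days before March = 31 + 28 = 59 (2047 is not a leap year); day of year = 59 + 14 = 73
Rest of 2046: 365 - 113 = 252
Total = 252 + 73 = 325

325 days


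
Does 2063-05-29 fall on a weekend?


Anchor: Jan 1, 2063. With p = 2063 - 1 = 2062: (p + p//4 - p//100 + p//400) mod 7 = (2062 + 515 - 20 + 5) mod 7 = 2562 mod 7 = 0 -> Monday (Mon=0 ... Sun=6)
Day of year: 149; offset = 148
Weekday index = (0 + 148) mod 7 = 1 -> Tuesday
Weekend days: Saturday, Sunday

No


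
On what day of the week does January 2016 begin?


Target: January 1, 2016
Anchor: Jan 1, 2016. With p = 2016 - 1 = 2015: (p + p//4 - p//100 + p//400) mod 7 = (2015 + 503 - 20 + 5) mod 7 = 2503 mod 7 = 4 -> Friday (Mon=0 ... Sun=6)
Offset from anchor: 0 days
Weekday index = (4 + 0) mod 7 = 4

Friday


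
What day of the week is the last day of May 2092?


May 2092 has 31 days
Anchor: Jan 1, 2092. With p = 2092 - 1 = 2091: (p + p//4 - p//100 + p//400) mod 7 = (2091 + 522 - 20 + 5) mod 7 = 2598 mod 7 = 1 -> Tuesday (Mon=0 ... Sun=6)
Days before May (Jan-Apr): 121; May 1 index = (1 + 121) mod 7 = 3 -> Thursday
Last day offset: 31 - 1 = 30 days
Weekday index = (3 + 30) mod 7 = 5

Saturday, May 31


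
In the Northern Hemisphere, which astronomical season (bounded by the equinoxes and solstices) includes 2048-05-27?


Date: May 27
Astronomical Spring (approx.; exact equinox/solstice day varies by year): March 20 to June 20
May 27 falls within the Spring window

Spring


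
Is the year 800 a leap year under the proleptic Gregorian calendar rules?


Gregorian leap year rule: divisible by 4, but not by 100, unless also by 400.
800 is divisible by 400 -> leap year

Yes


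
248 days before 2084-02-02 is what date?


Start: 2084-02-02, subtract 248 days
Back 2 days from February 2 reaches January 31, 2084 -> 246 left
January 2084 has 31 days -> back to December 31, 2083 -> 215 left
December 2083 has 31 days -> back to November 30, 2083 -> 184 left
November 2083 has 30 days -> back to October 31, 2083 -> 154 left
October 2083 has 31 days -> back to September 30, 2083 -> 123 left
September 2083 has 30 days -> back to August 31, 2083 -> 93 left
August 2083 has 31 days -> back to July 31, 2083 -> 62 left
July 2083 has 31 days -> back to June 30, 2083 -> 31 left
June 2083 has 30 days -> back to May 31, 2083 -> 1 left
May 2083: 31 - 1 = 30 -> lands on May 30

Result: 2083-05-30


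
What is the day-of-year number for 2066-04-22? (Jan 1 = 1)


Date: April 22, 2066
Days in months 1 through 3: 90
Plus 22 days in April

Day of year: 112


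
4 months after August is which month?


August is month 8
8 + 4 = 12

December


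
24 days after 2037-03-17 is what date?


Start: 2037-03-17, add 24 days
March 2037 has 31 days: 31 - 17 = 14 days to March 31 -> 10 left
April 2037: 10 <= 30 -> lands on April 10

Result: 2037-04-10


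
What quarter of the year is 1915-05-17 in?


Month: May (month 5)
Q1: Jan-Mar, Q2: Apr-Jun, Q3: Jul-Sep, Q4: Oct-Dec

Q2


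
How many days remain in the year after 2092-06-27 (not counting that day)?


Day of year: 179 of 366
Remaining = 366 - 179

187 days


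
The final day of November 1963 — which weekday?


November 1963 has 30 days
Anchor: Jan 1, 1963. With p = 1963 - 1 = 1962: (p + p//4 - p//100 + p//400) mod 7 = (1962 + 490 - 19 + 4) mod 7 = 2437 mod 7 = 1 -> Tuesday (Mon=0 ... Sun=6)
Days before November (Jan-Oct): 304; November 1 index = (1 + 304) mod 7 = 4 -> Friday
Last day offset: 30 - 1 = 29 days
Weekday index = (4 + 29) mod 7 = 5

Saturday, November 30


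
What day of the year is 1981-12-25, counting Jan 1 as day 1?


Date: December 25, 1981
Days in months 1 through 11: 334
Plus 25 days in December

Day of year: 359


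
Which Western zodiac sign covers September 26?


Date: September 26
Conventional tropical zodiac dates: Libra from September 23 onward; Scorpio starts October 23
September 26 falls within the Libra range

Libra


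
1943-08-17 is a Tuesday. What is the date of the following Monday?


Current: Tuesday
Target: Monday
Days ahead: 6

Next Monday: 1943-08-23


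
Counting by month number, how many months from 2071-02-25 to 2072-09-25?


From February 2071 to September 2072
1 year * 12 = 12 months, plus 7 months = 19

19 months


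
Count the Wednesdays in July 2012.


July 2012 has 31 days
Anchor: Jan 1, 2012. With p = 2012 - 1 = 2011: (p + p//4 - p//100 + p//400) mod 7 = (2011 + 502 - 20 + 5) mod 7 = 2498 mod 7 = 6 -> Sunday (Mon=0 ... Sun=6)
Days before July (Jan-Jun): 182; July 1 index = (6 + 182) mod 7 = 6 -> Sunday
First Wednesday is July 4
Wednesdays: 4, 11, 18, 25

4 Wednesdays


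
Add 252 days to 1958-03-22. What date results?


Start: 1958-03-22, add 252 days
March 1958 has 31 days: 31 - 22 = 9 days to March 31 -> 243 left
April 1958 has 30 days -> 213 left
May 1958 has 31 days -> 182 left
June 1958 has 30 days -> 152 left
July 1958 has 31 days -> 121 left
August 1958 has 31 days -> 90 left
September 1958 has 30 days -> 60 left
October 1958 has 31 days -> 29 left
November 1958: 29 <= 30 -> lands on November 29

Result: 1958-11-29


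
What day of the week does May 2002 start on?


Target: May 1, 2002
Anchor: Jan 1, 2002. With p = 2002 - 1 = 2001: (p + p//4 - p//100 + p//400) mod 7 = (2001 + 500 - 20 + 5) mod 7 = 2486 mod 7 = 1 -> Tuesday (Mon=0 ... Sun=6)
Days before May (Jan-Apr): 120 days
Weekday index = (1 + 120) mod 7 = 2

Wednesday


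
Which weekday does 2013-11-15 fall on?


Date: November 15, 2013
Anchor: Jan 1, 2013. With p = 2013 - 1 = 2012: (p + p//4 - p//100 + p//400) mod 7 = (2012 + 503 - 20 + 5) mod 7 = 2500 mod 7 = 1 -> Tuesday (Mon=0 ... Sun=6)
Days before November (Jan-Oct): 304; offset = 304 + 15 - 1 = 318
Weekday index = (1 + 318) mod 7 = 4

Day of the week: Friday


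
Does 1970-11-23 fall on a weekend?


Anchor: Jan 1, 1970. With p = 1970 - 1 = 1969: (p + p//4 - p//100 + p//400) mod 7 = (1969 + 492 - 19 + 4) mod 7 = 2446 mod 7 = 3 -> Thursday (Mon=0 ... Sun=6)
Day of year: 327; offset = 326
Weekday index = (3 + 326) mod 7 = 0 -> Monday
Weekend days: Saturday, Sunday

No


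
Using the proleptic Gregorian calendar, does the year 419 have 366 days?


Gregorian leap year rule: divisible by 4, but not by 100, unless also by 400.
419 is not divisible by 4 -> not a leap year

No


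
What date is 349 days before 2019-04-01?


Start: 2019-04-01, subtract 349 days
Back 1 day from April 1 reaches March 31, 2019 -> 348 left
March 2019 has 31 days -> back to February 28, 2019 -> 317 left
February 2019 has 28 days -> back to January 31, 2019 -> 289 left
January 2019 has 31 days -> back to December 31, 2018 -> 258 left
December 2018 has 31 days -> back to November 30, 2018 -> 227 left
November 2018 has 30 days -> back to October 31, 2018 -> 197 left
October 2018 has 31 days -> back to September 30, 2018 -> 166 left
September 2018 has 30 days -> back to August 31, 2018 -> 136 left
August 2018 has 31 days -> back to July 31, 2018 -> 105 left
July 2018 has 31 days -> back to June 30, 2018 -> 74 left
June 2018 has 30 days -> back to May 31, 2018 -> 44 left
May 2018 has 31 days -> back to April 30, 2018 -> 13 left
April 2018: 30 - 13 = 17 -> lands on April 17

Result: 2018-04-17


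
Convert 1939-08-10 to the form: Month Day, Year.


ISO 1939-08-10 parses as year=1939, month=08, day=10
Month 8 -> August

August 10, 1939


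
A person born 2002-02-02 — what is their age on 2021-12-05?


Birth: 2002-02-02
Reference: 2021-12-05
Year difference: 2021 - 2002 = 19

19 years old


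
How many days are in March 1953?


March 1953

31 days


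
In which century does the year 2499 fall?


Century = (year - 1) // 100 + 1
= (2499 - 1) // 100 + 1
= 2498 // 100 + 1
= 24 + 1

25th century


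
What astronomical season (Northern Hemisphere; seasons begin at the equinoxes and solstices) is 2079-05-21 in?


Date: May 21
Astronomical Spring (approx.; exact equinox/solstice day varies by year): March 20 to June 20
May 21 falls within the Spring window

Spring


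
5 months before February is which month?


February is month 2
2 - 5 = -3; wrap: -3 + 12 = 9

September


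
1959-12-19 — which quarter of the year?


Month: December (month 12)
Q1: Jan-Mar, Q2: Apr-Jun, Q3: Jul-Sep, Q4: Oct-Dec

Q4


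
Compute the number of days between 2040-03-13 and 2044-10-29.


From 2040-03-13 to 2044-10-29
2040-03-13: days before March = 31 + 29 = 60 (2040 is a leap year); day of year = 60 + 13 = 73
2044-10-29: days before October = 31 + 29 + 31 + 30 + 31 + 30 + 31 + 31 + 30 = 274 (2044 is a leap year); day of year = 274 + 29 = 303
Rest of 2040: 366 - 73 = 293
Full years 2041 (365), 2042 (365), 2043 (365): 1095
Total = 293 + 1095 + 303 = 1691

1691 days


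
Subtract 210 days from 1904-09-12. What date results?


Start: 1904-09-12, subtract 210 days
Back 12 days from September 12 reaches August 31, 1904 -> 198 left
August 1904 has 31 days -> back to July 31, 1904 -> 167 left
July 1904 has 31 days -> back to June 30, 1904 -> 136 left
June 1904 has 30 days -> back to May 31, 1904 -> 106 left
May 1904 has 31 days -> back to April 30, 1904 -> 75 left
April 1904 has 30 days -> back to March 31, 1904 -> 45 left
March 1904 has 31 days -> back to February 29, 1904 -> 14 left
February 1904: 29 - 14 = 15 -> lands on February 15

Result: 1904-02-15


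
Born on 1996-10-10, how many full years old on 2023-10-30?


Birth: 1996-10-10
Reference: 2023-10-30
Year difference: 2023 - 1996 = 27

27 years old


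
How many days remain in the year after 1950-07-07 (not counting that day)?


Day of year: 188 of 365
Remaining = 365 - 188

177 days


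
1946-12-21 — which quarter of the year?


Month: December (month 12)
Q1: Jan-Mar, Q2: Apr-Jun, Q3: Jul-Sep, Q4: Oct-Dec

Q4


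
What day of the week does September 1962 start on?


Target: September 1, 1962
Anchor: Jan 1, 1962. With p = 1962 - 1 = 1961: (p + p//4 - p//100 + p//400) mod 7 = (1961 + 490 - 19 + 4) mod 7 = 2436 mod 7 = 0 -> Monday (Mon=0 ... Sun=6)
Days before September (Jan-Aug): 243 days
Weekday index = (0 + 243) mod 7 = 5

Saturday


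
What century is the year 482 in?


Century = (year - 1) // 100 + 1
= (482 - 1) // 100 + 1
= 481 // 100 + 1
= 4 + 1

5th century


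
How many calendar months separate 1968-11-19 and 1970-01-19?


From November 1968 to January 1970
2 years * 12 = 24 months, minus 10 months = 14

14 months


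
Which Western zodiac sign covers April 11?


Date: April 11
Conventional tropical zodiac dates: Aries from March 21 onward; Taurus starts April 20
April 11 falls within the Aries range

Aries


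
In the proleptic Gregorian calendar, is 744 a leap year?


Gregorian leap year rule: divisible by 4, but not by 100, unless also by 400.
744 is divisible by 4 but not 100 -> leap year

Yes


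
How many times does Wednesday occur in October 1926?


October 1926 has 31 days
Anchor: Jan 1, 1926. With p = 1926 - 1 = 1925: (p + p//4 - p//100 + p//400) mod 7 = (1925 + 481 - 19 + 4) mod 7 = 2391 mod 7 = 4 -> Friday (Mon=0 ... Sun=6)
Days before October (Jan-Sep): 273; October 1 index = (4 + 273) mod 7 = 4 -> Friday
First Wednesday is October 6
Wednesdays: 6, 13, 20, 27

4 Wednesdays


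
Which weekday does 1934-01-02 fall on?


Date: January 2, 1934
Anchor: Jan 1, 1934. With p = 1934 - 1 = 1933: (p + p//4 - p//100 + p//400) mod 7 = (1933 + 483 - 19 + 4) mod 7 = 2401 mod 7 = 0 -> Monday (Mon=0 ... Sun=6)
Days into year = 2 - 1 = 1
Weekday index = (0 + 1) mod 7 = 1

Day of the week: Tuesday


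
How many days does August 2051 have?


August 2051

31 days


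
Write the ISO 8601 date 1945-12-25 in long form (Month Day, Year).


ISO 1945-12-25 parses as year=1945, month=12, day=25
Month 12 -> December

December 25, 1945


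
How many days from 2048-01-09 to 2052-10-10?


From 2048-01-09 to 2052-10-10
2048-01-09: day of year = 9
2052-10-10: days before October = 31 + 29 + 31 + 30 + 31 + 30 + 31 + 31 + 30 = 274 (2052 is a leap year); day of year = 274 + 10 = 284
Rest of 2048: 366 - 9 = 357
Full years 2049 (365), 2050 (365), 2051 (365): 1095
Total = 357 + 1095 + 284 = 1736

1736 days


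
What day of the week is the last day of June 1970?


June 1970 has 30 days
Anchor: Jan 1, 1970. With p = 1970 - 1 = 1969: (p + p//4 - p//100 + p//400) mod 7 = (1969 + 492 - 19 + 4) mod 7 = 2446 mod 7 = 3 -> Thursday (Mon=0 ... Sun=6)
Days before June (Jan-May): 151; June 1 index = (3 + 151) mod 7 = 0 -> Monday
Last day offset: 30 - 1 = 29 days
Weekday index = (0 + 29) mod 7 = 1

Tuesday, June 30


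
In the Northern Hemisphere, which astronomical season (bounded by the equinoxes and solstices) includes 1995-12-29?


Date: December 29
Astronomical Winter (approx.; exact equinox/solstice day varies by year): December 21 to March 19
December 29 falls within the Winter window

Winter


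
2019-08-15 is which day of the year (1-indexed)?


Date: August 15, 2019
Days in months 1 through 7: 212
Plus 15 days in August

Day of year: 227


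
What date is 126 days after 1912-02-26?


Start: 1912-02-26, add 126 days
February 1912 has 29 days: 29 - 26 = 3 days to February 29 -> 123 left
March 1912 has 31 days -> 92 left
April 1912 has 30 days -> 62 left
May 1912 has 31 days -> 31 left
June 1912 has 30 days -> 1 left
July 1912: 1 <= 31 -> lands on July 1

Result: 1912-07-01


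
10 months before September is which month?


September is month 9
9 - 10 = -1; wrap: -1 + 12 = 11

November


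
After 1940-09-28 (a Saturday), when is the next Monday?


Current: Saturday
Target: Monday
Days ahead: 2

Next Monday: 1940-09-30


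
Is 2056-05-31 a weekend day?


Anchor: Jan 1, 2056. With p = 2056 - 1 = 2055: (p + p//4 - p//100 + p//400) mod 7 = (2055 + 513 - 20 + 5) mod 7 = 2553 mod 7 = 5 -> Saturday (Mon=0 ... Sun=6)
Day of year: 152; offset = 151
Weekday index = (5 + 151) mod 7 = 2 -> Wednesday
Weekend days: Saturday, Sunday

No


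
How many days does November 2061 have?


November 2061

30 days


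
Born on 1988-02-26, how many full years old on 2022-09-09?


Birth: 1988-02-26
Reference: 2022-09-09
Year difference: 2022 - 1988 = 34

34 years old


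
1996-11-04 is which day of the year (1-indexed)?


Date: November 4, 1996
Days in months 1 through 10: 305
Plus 4 days in November

Day of year: 309


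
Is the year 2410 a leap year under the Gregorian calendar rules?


Gregorian leap year rule: divisible by 4, but not by 100, unless also by 400.
2410 is not divisible by 4 -> not a leap year

No


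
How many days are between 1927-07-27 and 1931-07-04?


From 1927-07-27 to 1931-07-04
1927-07-27: days before July = 31 + 28 + 31 + 30 + 31 + 30 = 181 (1927 is not a leap year); day of year = 181 + 27 = 208
1931-07-04: days before July = 31 + 28 + 31 + 30 + 31 + 30 = 181 (1931 is not a leap year); day of year = 181 + 4 = 185
Rest of 1927: 365 - 208 = 157
Full years 1928 (366), 1929 (365), 1930 (365): 1096
Total = 157 + 1096 + 185 = 1438

1438 days


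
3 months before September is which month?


September is month 9
9 - 3 = 6

June


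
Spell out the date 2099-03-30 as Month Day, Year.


ISO 2099-03-30 parses as year=2099, month=03, day=30
Month 3 -> March

March 30, 2099


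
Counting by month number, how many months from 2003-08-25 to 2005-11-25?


From August 2003 to November 2005
2 years * 12 = 24 months, plus 3 months = 27

27 months


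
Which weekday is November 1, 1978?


Target: November 1, 1978
Anchor: Jan 1, 1978. With p = 1978 - 1 = 1977: (p + p//4 - p//100 + p//400) mod 7 = (1977 + 494 - 19 + 4) mod 7 = 2456 mod 7 = 6 -> Sunday (Mon=0 ... Sun=6)
Days before November (Jan-Oct): 304 days
Weekday index = (6 + 304) mod 7 = 2

Wednesday


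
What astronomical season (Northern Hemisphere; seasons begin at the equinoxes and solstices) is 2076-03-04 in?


Date: March 4
Astronomical Winter (approx.; exact equinox/solstice day varies by year): December 21 to March 19
March 4 falls within the Winter window

Winter


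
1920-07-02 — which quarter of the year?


Month: July (month 7)
Q1: Jan-Mar, Q2: Apr-Jun, Q3: Jul-Sep, Q4: Oct-Dec

Q3


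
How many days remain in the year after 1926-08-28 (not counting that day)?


Day of year: 240 of 365
Remaining = 365 - 240

125 days


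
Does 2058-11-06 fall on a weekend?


Anchor: Jan 1, 2058. With p = 2058 - 1 = 2057: (p + p//4 - p//100 + p//400) mod 7 = (2057 + 514 - 20 + 5) mod 7 = 2556 mod 7 = 1 -> Tuesday (Mon=0 ... Sun=6)
Day of year: 310; offset = 309
Weekday index = (1 + 309) mod 7 = 2 -> Wednesday
Weekend days: Saturday, Sunday

No


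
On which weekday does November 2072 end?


November 2072 has 30 days
Anchor: Jan 1, 2072. With p = 2072 - 1 = 2071: (p + p//4 - p//100 + p//400) mod 7 = (2071 + 517 - 20 + 5) mod 7 = 2573 mod 7 = 4 -> Friday (Mon=0 ... Sun=6)
Days before November (Jan-Oct): 305; November 1 index = (4 + 305) mod 7 = 1 -> Tuesday
Last day offset: 30 - 1 = 29 days
Weekday index = (1 + 29) mod 7 = 2

Wednesday, November 30


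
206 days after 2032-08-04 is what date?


Start: 2032-08-04, add 206 days
August 2032 has 31 days: 31 - 4 = 27 days to August 31 -> 179 left
September 2032 has 30 days -> 149 left
October 2032 has 31 days -> 118 left
November 2032 has 30 days -> 88 left
December 2032 has 31 days -> 57 left
January 2033 has 31 days -> 26 left
February 2033: 26 <= 28 -> lands on February 26

Result: 2033-02-26


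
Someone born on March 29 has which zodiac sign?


Date: March 29
Conventional tropical zodiac dates: Aries from March 21 onward; Taurus starts April 20
March 29 falls within the Aries range

Aries


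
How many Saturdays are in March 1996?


March 1996 has 31 days
Anchor: Jan 1, 1996. With p = 1996 - 1 = 1995: (p + p//4 - p//100 + p//400) mod 7 = (1995 + 498 - 19 + 4) mod 7 = 2478 mod 7 = 0 -> Monday (Mon=0 ... Sun=6)
Days before March (Jan-Feb): 60; March 1 index = (0 + 60) mod 7 = 4 -> Friday
First Saturday is March 2
Saturdays: 2, 9, 16, 23, 30

5 Saturdays


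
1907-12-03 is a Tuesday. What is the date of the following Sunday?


Current: Tuesday
Target: Sunday
Days ahead: 5

Next Sunday: 1907-12-08


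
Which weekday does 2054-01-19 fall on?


Date: January 19, 2054
Anchor: Jan 1, 2054. With p = 2054 - 1 = 2053: (p + p//4 - p//100 + p//400) mod 7 = (2053 + 513 - 20 + 5) mod 7 = 2551 mod 7 = 3 -> Thursday (Mon=0 ... Sun=6)
Days into year = 19 - 1 = 18
Weekday index = (3 + 18) mod 7 = 0

Day of the week: Monday


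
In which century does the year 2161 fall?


Century = (year - 1) // 100 + 1
= (2161 - 1) // 100 + 1
= 2160 // 100 + 1
= 21 + 1

22nd century


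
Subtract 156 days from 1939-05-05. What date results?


Start: 1939-05-05, subtract 156 days
Back 5 days from May 5 reaches April 30, 1939 -> 151 left
April 1939 has 30 days -> back to March 31, 1939 -> 121 left
March 1939 has 31 days -> back to February 28, 1939 -> 90 left
February 1939 has 28 days -> back to January 31, 1939 -> 62 left
January 1939 has 31 days -> back to December 31, 1938 -> 31 left
December 1938 has 31 days -> back to November 30, 1938 -> 0 left
November 1938: 30 - 0 = 30 -> lands on November 30

Result: 1938-11-30


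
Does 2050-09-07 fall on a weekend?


Anchor: Jan 1, 2050. With p = 2050 - 1 = 2049: (p + p//4 - p//100 + p//400) mod 7 = (2049 + 512 - 20 + 5) mod 7 = 2546 mod 7 = 5 -> Saturday (Mon=0 ... Sun=6)
Day of year: 250; offset = 249
Weekday index = (5 + 249) mod 7 = 2 -> Wednesday
Weekend days: Saturday, Sunday

No


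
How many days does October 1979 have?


October 1979

31 days


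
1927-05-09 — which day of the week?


Date: May 9, 1927
Anchor: Jan 1, 1927. With p = 1927 - 1 = 1926: (p + p//4 - p//100 + p//400) mod 7 = (1926 + 481 - 19 + 4) mod 7 = 2392 mod 7 = 5 -> Saturday (Mon=0 ... Sun=6)
Days before May (Jan-Apr): 120; offset = 120 + 9 - 1 = 128
Weekday index = (5 + 128) mod 7 = 0

Day of the week: Monday


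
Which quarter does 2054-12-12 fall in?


Month: December (month 12)
Q1: Jan-Mar, Q2: Apr-Jun, Q3: Jul-Sep, Q4: Oct-Dec

Q4


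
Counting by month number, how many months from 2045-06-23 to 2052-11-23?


From June 2045 to November 2052
7 years * 12 = 84 months, plus 5 months = 89

89 months


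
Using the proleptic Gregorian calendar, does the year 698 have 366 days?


Gregorian leap year rule: divisible by 4, but not by 100, unless also by 400.
698 is not divisible by 4 -> not a leap year

No


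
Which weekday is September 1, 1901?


Target: September 1, 1901
Anchor: Jan 1, 1901. With p = 1901 - 1 = 1900: (p + p//4 - p//100 + p//400) mod 7 = (1900 + 475 - 19 + 4) mod 7 = 2360 mod 7 = 1 -> Tuesday (Mon=0 ... Sun=6)
Days before September (Jan-Aug): 243 days
Weekday index = (1 + 243) mod 7 = 6

Sunday


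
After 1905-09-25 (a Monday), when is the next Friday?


Current: Monday
Target: Friday
Days ahead: 4

Next Friday: 1905-09-29


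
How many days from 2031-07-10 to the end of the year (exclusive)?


Day of year: 191 of 365
Remaining = 365 - 191

174 days


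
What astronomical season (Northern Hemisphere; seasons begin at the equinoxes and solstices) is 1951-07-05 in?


Date: July 5
Astronomical Summer (approx.; exact equinox/solstice day varies by year): June 21 to September 21
July 5 falls within the Summer window

Summer


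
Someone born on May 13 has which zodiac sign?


Date: May 13
Conventional tropical zodiac dates: Taurus from April 20 onward; Gemini starts May 21
May 13 falls within the Taurus range

Taurus


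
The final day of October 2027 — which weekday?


October 2027 has 31 days
Anchor: Jan 1, 2027. With p = 2027 - 1 = 2026: (p + p//4 - p//100 + p//400) mod 7 = (2026 + 506 - 20 + 5) mod 7 = 2517 mod 7 = 4 -> Friday (Mon=0 ... Sun=6)
Days before October (Jan-Sep): 273; October 1 index = (4 + 273) mod 7 = 4 -> Friday
Last day offset: 31 - 1 = 30 days
Weekday index = (4 + 30) mod 7 = 6

Sunday, October 31


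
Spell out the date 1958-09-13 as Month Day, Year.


ISO 1958-09-13 parses as year=1958, month=09, day=13
Month 9 -> September

September 13, 1958


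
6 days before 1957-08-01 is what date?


Start: 1957-08-01, subtract 6 days
Back 1 day from August 1 reaches July 31, 1957 -> 5 left
July 1957: 31 - 5 = 26 -> lands on July 26

Result: 1957-07-26


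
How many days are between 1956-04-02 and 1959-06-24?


From 1956-04-02 to 1959-06-24
1956-04-02: days before April = 31 + 29 + 31 = 91 (1956 is a leap year); day of year = 91 + 2 = 93
1959-06-24: days before June = 31 + 28 + 31 + 30 + 31 = 151 (1959 is not a leap year); day of year = 151 + 24 = 175
Rest of 1956: 366 - 93 = 273
Full years 1957 (365), 1958 (365): 730
Total = 273 + 730 + 175 = 1178

1178 days


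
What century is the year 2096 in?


Century = (year - 1) // 100 + 1
= (2096 - 1) // 100 + 1
= 2095 // 100 + 1
= 20 + 1

21st century


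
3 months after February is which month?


February is month 2
2 + 3 = 5

May


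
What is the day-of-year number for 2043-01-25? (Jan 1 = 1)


Date: January 25, 2043
No months before January
Plus 25 days in January

Day of year: 25


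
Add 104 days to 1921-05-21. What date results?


Start: 1921-05-21, add 104 days
May 1921 has 31 days: 31 - 21 = 10 days to May 31 -> 94 left
June 1921 has 30 days -> 64 left
July 1921 has 31 days -> 33 left
August 1921 has 31 days -> 2 left
September 1921: 2 <= 30 -> lands on September 2

Result: 1921-09-02


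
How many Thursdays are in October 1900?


October 1900 has 31 days
Anchor: Jan 1, 1900. With p = 1900 - 1 = 1899: (p + p//4 - p//100 + p//400) mod 7 = (1899 + 474 - 18 + 4) mod 7 = 2359 mod 7 = 0 -> Monday (Mon=0 ... Sun=6)
Days before October (Jan-Sep): 273; October 1 index = (0 + 273) mod 7 = 0 -> Monday
First Thursday is October 4
Thursdays: 4, 11, 18, 25

4 Thursdays


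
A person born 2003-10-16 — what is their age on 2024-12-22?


Birth: 2003-10-16
Reference: 2024-12-22
Year difference: 2024 - 2003 = 21

21 years old


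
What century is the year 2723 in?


Century = (year - 1) // 100 + 1
= (2723 - 1) // 100 + 1
= 2722 // 100 + 1
= 27 + 1

28th century


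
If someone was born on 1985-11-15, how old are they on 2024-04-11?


Birth: 1985-11-15
Reference: 2024-04-11
Year difference: 2024 - 1985 = 39
Birthday not yet reached in 2024, subtract 1

38 years old


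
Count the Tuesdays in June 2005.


June 2005 has 30 days
Anchor: Jan 1, 2005. With p = 2005 - 1 = 2004: (p + p//4 - p//100 + p//400) mod 7 = (2004 + 501 - 20 + 5) mod 7 = 2490 mod 7 = 5 -> Saturday (Mon=0 ... Sun=6)
Days before June (Jan-May): 151; June 1 index = (5 + 151) mod 7 = 2 -> Wednesday
First Tuesday is June 7
Tuesdays: 7, 14, 21, 28

4 Tuesdays


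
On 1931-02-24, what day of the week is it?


Date: February 24, 1931
Anchor: Jan 1, 1931. With p = 1931 - 1 = 1930: (p + p//4 - p//100 + p//400) mod 7 = (1930 + 482 - 19 + 4) mod 7 = 2397 mod 7 = 3 -> Thursday (Mon=0 ... Sun=6)
Days before February (Jan): 31; offset = 31 + 24 - 1 = 54
Weekday index = (3 + 54) mod 7 = 1

Day of the week: Tuesday


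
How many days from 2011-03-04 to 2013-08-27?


From 2011-03-04 to 2013-08-27
2011-03-04: days before March = 31 + 28 = 59 (2011 is not a leap year); day of year = 59 + 4 = 63
2013-08-27: days before August = 31 + 28 + 31 + 30 + 31 + 30 + 31 = 212 (2013 is not a leap year); day of year = 212 + 27 = 239
Rest of 2011: 365 - 63 = 302
Full years 2012 (366): 366
Total = 302 + 366 + 239 = 907

907 days


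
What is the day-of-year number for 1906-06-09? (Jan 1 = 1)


Date: June 9, 1906
Days in months 1 through 5: 151
Plus 9 days in June

Day of year: 160


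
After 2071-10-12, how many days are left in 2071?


Day of year: 285 of 365
Remaining = 365 - 285

80 days


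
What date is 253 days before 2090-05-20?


Start: 2090-05-20, subtract 253 days
Back 20 days from May 20 reaches April 30, 2090 -> 233 left
April 2090 has 30 days -> back to March 31, 2090 -> 203 left
March 2090 has 31 days -> back to February 28, 2090 -> 172 left
February 2090 has 28 days -> back to January 31, 2090 -> 144 left
January 2090 has 31 days -> back to December 31, 2089 -> 113 left
December 2089 has 31 days -> back to November 30, 2089 -> 82 left
November 2089 has 30 days -> back to October 31, 2089 -> 52 left
October 2089 has 31 days -> back to September 30, 2089 -> 21 left
September 2089: 30 - 21 = 9 -> lands on September 9

Result: 2089-09-09


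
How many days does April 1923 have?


April 1923

30 days


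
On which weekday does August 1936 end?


August 1936 has 31 days
Anchor: Jan 1, 1936. With p = 1936 - 1 = 1935: (p + p//4 - p//100 + p//400) mod 7 = (1935 + 483 - 19 + 4) mod 7 = 2403 mod 7 = 2 -> Wednesday (Mon=0 ... Sun=6)
Days before August (Jan-Jul): 213; August 1 index = (2 + 213) mod 7 = 5 -> Saturday
Last day offset: 31 - 1 = 30 days
Weekday index = (5 + 30) mod 7 = 0

Monday, August 31


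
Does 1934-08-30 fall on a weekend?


Anchor: Jan 1, 1934. With p = 1934 - 1 = 1933: (p + p//4 - p//100 + p//400) mod 7 = (1933 + 483 - 19 + 4) mod 7 = 2401 mod 7 = 0 -> Monday (Mon=0 ... Sun=6)
Day of year: 242; offset = 241
Weekday index = (0 + 241) mod 7 = 3 -> Thursday
Weekend days: Saturday, Sunday

No


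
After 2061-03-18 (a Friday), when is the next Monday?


Current: Friday
Target: Monday
Days ahead: 3

Next Monday: 2061-03-21


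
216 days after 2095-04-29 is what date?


Start: 2095-04-29, add 216 days
April 2095 has 30 days: 30 - 29 = 1 day to April 30 -> 215 left
May 2095 has 31 days -> 184 left
June 2095 has 30 days -> 154 left
July 2095 has 31 days -> 123 left
August 2095 has 31 days -> 92 left
September 2095 has 30 days -> 62 left
October 2095 has 31 days -> 31 left
November 2095 has 30 days -> 1 left
December 2095: 1 <= 31 -> lands on December 1

Result: 2095-12-01


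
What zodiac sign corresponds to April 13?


Date: April 13
Conventional tropical zodiac dates: Aries from March 21 onward; Taurus starts April 20
April 13 falls within the Aries range

Aries


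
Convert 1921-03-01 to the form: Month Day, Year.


ISO 1921-03-01 parses as year=1921, month=03, day=01
Month 3 -> March

March 1, 1921


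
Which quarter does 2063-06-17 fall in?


Month: June (month 6)
Q1: Jan-Mar, Q2: Apr-Jun, Q3: Jul-Sep, Q4: Oct-Dec

Q2


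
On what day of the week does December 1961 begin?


Target: December 1, 1961
Anchor: Jan 1, 1961. With p = 1961 - 1 = 1960: (p + p//4 - p//100 + p//400) mod 7 = (1960 + 490 - 19 + 4) mod 7 = 2435 mod 7 = 6 -> Sunday (Mon=0 ... Sun=6)
Days before December (Jan-Nov): 334 days
Weekday index = (6 + 334) mod 7 = 4

Friday


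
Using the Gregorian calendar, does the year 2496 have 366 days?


Gregorian leap year rule: divisible by 4, but not by 100, unless also by 400.
2496 is divisible by 4 but not 100 -> leap year

Yes


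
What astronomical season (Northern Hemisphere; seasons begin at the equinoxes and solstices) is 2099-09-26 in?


Date: September 26
Astronomical Autumn (approx.; exact equinox/solstice day varies by year): September 22 to December 20
September 26 falls within the Autumn window

Autumn


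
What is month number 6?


Month 6 of 12

June


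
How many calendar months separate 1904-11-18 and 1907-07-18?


From November 1904 to July 1907
3 years * 12 = 36 months, minus 4 months = 32

32 months


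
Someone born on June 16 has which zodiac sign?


Date: June 16
Conventional tropical zodiac dates: Gemini from May 21 onward; Cancer starts June 21
June 16 falls within the Gemini range

Gemini


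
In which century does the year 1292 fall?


Century = (year - 1) // 100 + 1
= (1292 - 1) // 100 + 1
= 1291 // 100 + 1
= 12 + 1

13th century


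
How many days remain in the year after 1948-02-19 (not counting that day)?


Day of year: 50 of 366
Remaining = 366 - 50

316 days


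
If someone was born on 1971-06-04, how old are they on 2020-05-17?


Birth: 1971-06-04
Reference: 2020-05-17
Year difference: 2020 - 1971 = 49
Birthday not yet reached in 2020, subtract 1

48 years old


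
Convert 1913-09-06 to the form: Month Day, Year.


ISO 1913-09-06 parses as year=1913, month=09, day=06
Month 9 -> September

September 6, 1913


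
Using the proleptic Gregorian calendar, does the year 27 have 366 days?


Gregorian leap year rule: divisible by 4, but not by 100, unless also by 400.
27 is not divisible by 4 -> not a leap year

No


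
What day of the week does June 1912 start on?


Target: June 1, 1912
Anchor: Jan 1, 1912. With p = 1912 - 1 = 1911: (p + p//4 - p//100 + p//400) mod 7 = (1911 + 477 - 19 + 4) mod 7 = 2373 mod 7 = 0 -> Monday (Mon=0 ... Sun=6)
Days before June (Jan-May): 152 days
Weekday index = (0 + 152) mod 7 = 5

Saturday


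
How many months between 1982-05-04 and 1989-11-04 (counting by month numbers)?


From May 1982 to November 1989
7 years * 12 = 84 months, plus 6 months = 90

90 months


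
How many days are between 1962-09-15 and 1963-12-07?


From 1962-09-15 to 1963-12-07
1962-09-15: days before September = 31 + 28 + 31 + 30 + 31 + 30 + 31 + 31 = 243 (1962 is not a leap year); day of year = 243 + 15 = 258
1963-12-07: days before December = 31 + 28 + 31 + 30 + 31 + 30 + 31 + 31 + 30 + 31 + 30 = 334 (1963 is not a leap year); day of year = 334 + 7 = 341
Rest of 1962: 365 - 258 = 107
Total = 107 + 341 = 448

448 days


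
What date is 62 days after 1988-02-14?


Start: 1988-02-14, add 62 days
February 1988 has 29 days: 29 - 14 = 15 days to February 29 -> 47 left
March 1988 has 31 days -> 16 left
April 1988: 16 <= 30 -> lands on April 16

Result: 1988-04-16


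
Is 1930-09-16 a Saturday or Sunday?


Anchor: Jan 1, 1930. With p = 1930 - 1 = 1929: (p + p//4 - p//100 + p//400) mod 7 = (1929 + 482 - 19 + 4) mod 7 = 2396 mod 7 = 2 -> Wednesday (Mon=0 ... Sun=6)
Day of year: 259; offset = 258
Weekday index = (2 + 258) mod 7 = 1 -> Tuesday
Weekend days: Saturday, Sunday

No


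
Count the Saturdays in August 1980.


August 1980 has 31 days
Anchor: Jan 1, 1980. With p = 1980 - 1 = 1979: (p + p//4 - p//100 + p//400) mod 7 = (1979 + 494 - 19 + 4) mod 7 = 2458 mod 7 = 1 -> Tuesday (Mon=0 ... Sun=6)
Days before August (Jan-Jul): 213; August 1 index = (1 + 213) mod 7 = 4 -> Friday
First Saturday is August 2
Saturdays: 2, 9, 16, 23, 30

5 Saturdays


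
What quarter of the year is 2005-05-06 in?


Month: May (month 5)
Q1: Jan-Mar, Q2: Apr-Jun, Q3: Jul-Sep, Q4: Oct-Dec

Q2


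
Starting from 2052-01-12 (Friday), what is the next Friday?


Current: Friday
Target: Friday
Days ahead: 7

Next Friday: 2052-01-19


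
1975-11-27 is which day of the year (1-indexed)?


Date: November 27, 1975
Days in months 1 through 10: 304
Plus 27 days in November

Day of year: 331


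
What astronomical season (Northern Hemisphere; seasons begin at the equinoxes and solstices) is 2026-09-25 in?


Date: September 25
Astronomical Autumn (approx.; exact equinox/solstice day varies by year): September 22 to December 20
September 25 falls within the Autumn window

Autumn


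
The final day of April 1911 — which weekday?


April 1911 has 30 days
Anchor: Jan 1, 1911. With p = 1911 - 1 = 1910: (p + p//4 - p//100 + p//400) mod 7 = (1910 + 477 - 19 + 4) mod 7 = 2372 mod 7 = 6 -> Sunday (Mon=0 ... Sun=6)
Days before April (Jan-Mar): 90; April 1 index = (6 + 90) mod 7 = 5 -> Saturday
Last day offset: 30 - 1 = 29 days
Weekday index = (5 + 29) mod 7 = 6

Sunday, April 30


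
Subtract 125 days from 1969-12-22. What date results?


Start: 1969-12-22, subtract 125 days
Back 22 days from December 22 reaches November 30, 1969 -> 103 left
November 1969 has 30 days -> back to October 31, 1969 -> 73 left
October 1969 has 31 days -> back to September 30, 1969 -> 42 left
September 1969 has 30 days -> back to August 31, 1969 -> 12 left
August 1969: 31 - 12 = 19 -> lands on August 19

Result: 1969-08-19


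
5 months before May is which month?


May is month 5
5 - 5 = 0; wrap: 0 + 12 = 12

December


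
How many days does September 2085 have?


September 2085

30 days


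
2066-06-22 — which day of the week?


Date: June 22, 2066
Anchor: Jan 1, 2066. With p = 2066 - 1 = 2065: (p + p//4 - p//100 + p//400) mod 7 = (2065 + 516 - 20 + 5) mod 7 = 2566 mod 7 = 4 -> Friday (Mon=0 ... Sun=6)
Days before June (Jan-May): 151; offset = 151 + 22 - 1 = 172
Weekday index = (4 + 172) mod 7 = 1

Day of the week: Tuesday


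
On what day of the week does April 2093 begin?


Target: April 1, 2093
Anchor: Jan 1, 2093. With p = 2093 - 1 = 2092: (p + p//4 - p//100 + p//400) mod 7 = (2092 + 523 - 20 + 5) mod 7 = 2600 mod 7 = 3 -> Thursday (Mon=0 ... Sun=6)
Days before April (Jan-Mar): 90 days
Weekday index = (3 + 90) mod 7 = 2

Wednesday


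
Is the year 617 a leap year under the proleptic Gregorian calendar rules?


Gregorian leap year rule: divisible by 4, but not by 100, unless also by 400.
617 is not divisible by 4 -> not a leap year

No


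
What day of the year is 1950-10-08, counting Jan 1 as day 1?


Date: October 8, 1950
Days in months 1 through 9: 273
Plus 8 days in October

Day of year: 281


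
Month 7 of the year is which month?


Month 7 of 12

July


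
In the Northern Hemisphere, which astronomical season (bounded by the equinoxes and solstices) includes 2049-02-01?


Date: February 1
Astronomical Winter (approx.; exact equinox/solstice day varies by year): December 21 to March 19
February 1 falls within the Winter window

Winter


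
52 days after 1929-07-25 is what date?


Start: 1929-07-25, add 52 days
July 1929 has 31 days: 31 - 25 = 6 days to July 31 -> 46 left
August 1929 has 31 days -> 15 left
September 1929: 15 <= 30 -> lands on September 15

Result: 1929-09-15


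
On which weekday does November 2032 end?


November 2032 has 30 days
Anchor: Jan 1, 2032. With p = 2032 - 1 = 2031: (p + p//4 - p//100 + p//400) mod 7 = (2031 + 507 - 20 + 5) mod 7 = 2523 mod 7 = 3 -> Thursday (Mon=0 ... Sun=6)
Days before November (Jan-Oct): 305; November 1 index = (3 + 305) mod 7 = 0 -> Monday
Last day offset: 30 - 1 = 29 days
Weekday index = (0 + 29) mod 7 = 1

Tuesday, November 30


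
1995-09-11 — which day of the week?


Date: September 11, 1995
Anchor: Jan 1, 1995. With p = 1995 - 1 = 1994: (p + p//4 - p//100 + p//400) mod 7 = (1994 + 498 - 19 + 4) mod 7 = 2477 mod 7 = 6 -> Sunday (Mon=0 ... Sun=6)
Days before September (Jan-Aug): 243; offset = 243 + 11 - 1 = 253
Weekday index = (6 + 253) mod 7 = 0

Day of the week: Monday


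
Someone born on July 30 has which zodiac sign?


Date: July 30
Conventional tropical zodiac dates: Leo from July 23 onward; Virgo starts August 23
July 30 falls within the Leo range

Leo


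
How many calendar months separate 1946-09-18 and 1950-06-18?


From September 1946 to June 1950
4 years * 12 = 48 months, minus 3 months = 45

45 months


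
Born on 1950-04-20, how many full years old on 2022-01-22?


Birth: 1950-04-20
Reference: 2022-01-22
Year difference: 2022 - 1950 = 72
Birthday not yet reached in 2022, subtract 1

71 years old


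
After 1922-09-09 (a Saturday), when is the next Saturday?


Current: Saturday
Target: Saturday
Days ahead: 7

Next Saturday: 1922-09-16


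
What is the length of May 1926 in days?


May 1926

31 days


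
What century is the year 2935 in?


Century = (year - 1) // 100 + 1
= (2935 - 1) // 100 + 1
= 2934 // 100 + 1
= 29 + 1

30th century


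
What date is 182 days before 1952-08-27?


Start: 1952-08-27, subtract 182 days
Back 27 days from August 27 reaches July 31, 1952 -> 155 left
July 1952 has 31 days -> back to June 30, 1952 -> 124 left
June 1952 has 30 days -> back to May 31, 1952 -> 94 left
May 1952 has 31 days -> back to April 30, 1952 -> 63 left
April 1952 has 30 days -> back to March 31, 1952 -> 33 left
March 1952 has 31 days -> back to February 29, 1952 -> 2 left
February 1952: 29 - 2 = 27 -> lands on February 27

Result: 1952-02-27
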